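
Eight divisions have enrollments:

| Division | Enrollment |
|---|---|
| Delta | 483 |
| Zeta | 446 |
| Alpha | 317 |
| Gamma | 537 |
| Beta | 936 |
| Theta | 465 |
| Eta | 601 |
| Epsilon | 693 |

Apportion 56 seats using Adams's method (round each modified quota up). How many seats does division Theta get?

6

Standard divisor 4478/56 ≈ 79.964; standard quotas: Delta 6.040, Zeta 5.577, Alpha 3.964, Gamma 6.715, Beta 11.705, Theta 5.815, Eta 7.516, Epsilon 8.666.
Rounding up gives 7, 6, 4, 7, 12, 6, 8, 9 = 59 seats, so the divisor must be adjusted.
With modified divisor 86.2: modified quotas Delta 5.603, Zeta 5.174, Alpha 3.677, Gamma 6.230, Beta 10.858, Theta 5.394, Eta 6.972, Epsilon 8.039.
Rounding up: Delta 6, Zeta 6, Alpha 4, Gamma 7, Beta 11, Theta 6, Eta 7, Epsilon 9 (total 56).
Theta receives 6.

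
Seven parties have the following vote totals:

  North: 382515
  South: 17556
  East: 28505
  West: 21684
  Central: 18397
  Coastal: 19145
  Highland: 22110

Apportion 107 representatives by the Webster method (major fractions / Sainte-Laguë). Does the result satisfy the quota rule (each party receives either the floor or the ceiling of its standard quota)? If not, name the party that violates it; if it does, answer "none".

Standard quotas: North 80.267, South 3.684, East 5.981, West 4.550, Central 3.860, Coastal 4.017, Highland 4.640.
Webster allocation: North 79, South 4, East 6, West 5, Central 4, Coastal 4, Highland 5.
North has quota 80.267 (lower 80, upper 81) but receives 79 — outside the quota interval.

North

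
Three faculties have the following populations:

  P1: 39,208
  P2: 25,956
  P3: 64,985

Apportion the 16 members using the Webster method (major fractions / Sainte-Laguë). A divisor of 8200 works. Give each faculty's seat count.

P1: 5, P2: 3, P3: 8

With modified divisor 8200: modified quotas P1 4.781, P2 3.165, P3 7.925.
Rounding to the nearest integer: P1 5, P2 3, P3 8 (total 16).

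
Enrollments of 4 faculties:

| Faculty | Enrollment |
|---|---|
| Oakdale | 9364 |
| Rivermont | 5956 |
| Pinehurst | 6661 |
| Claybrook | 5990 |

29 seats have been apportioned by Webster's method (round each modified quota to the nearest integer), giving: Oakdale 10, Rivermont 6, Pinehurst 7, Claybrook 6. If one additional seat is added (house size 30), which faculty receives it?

Priority for the next seat is population ÷ (current seats + 0.5).
Priorities: Oakdale 891.810, Rivermont 916.308, Pinehurst 888.133, Claybrook 921.538.
Highest priority: Claybrook.

Claybrook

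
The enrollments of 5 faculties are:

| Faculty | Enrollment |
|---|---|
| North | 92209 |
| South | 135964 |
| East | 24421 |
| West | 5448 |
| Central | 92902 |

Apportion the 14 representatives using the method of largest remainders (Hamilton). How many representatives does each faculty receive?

North 4, South 5, East 1, West 0, Central 4

The standard divisor is 350944/14 ≈ 25067.429.
Standard quotas: North 3.6784, South 5.4239, East 0.9742, West 0.2173, Central 3.7061.
Lower quotas: North 3, South 5, East 0, West 0, Central 3 (sum 11, leaving 3 seats).
Remainders in descending order: East 0.9742, Central 0.7061, North 0.6784, South 0.4239, West 0.2173.
The surplus seats go to East, Central, North.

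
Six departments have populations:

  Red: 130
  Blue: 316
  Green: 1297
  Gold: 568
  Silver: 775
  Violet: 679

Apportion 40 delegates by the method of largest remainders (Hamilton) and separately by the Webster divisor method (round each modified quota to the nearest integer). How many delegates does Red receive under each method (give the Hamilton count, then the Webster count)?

Hamilton: Red 2, Blue 3, Green 14, Gold 6, Silver 8, Violet 7.
Webster: Red 1, Blue 3, Green 14, Gold 6, Silver 9, Violet 7.
Red gets 2 under Hamilton and 1 under Webster.

2 and 1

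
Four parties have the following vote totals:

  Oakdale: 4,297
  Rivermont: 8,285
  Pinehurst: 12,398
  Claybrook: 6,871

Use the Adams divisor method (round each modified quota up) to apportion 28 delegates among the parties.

Oakdale 4, Rivermont 7, Pinehurst 11, Claybrook 6

Standard divisor 31851/28 ≈ 1137.536; standard quotas: Oakdale 3.777, Rivermont 7.283, Pinehurst 10.899, Claybrook 6.040.
Rounding up gives 4, 8, 11, 7 = 30 seats, so the divisor must be adjusted.
With modified divisor 1200: modified quotas Oakdale 3.581, Rivermont 6.904, Pinehurst 10.332, Claybrook 5.726.
Rounding up: Oakdale 4, Rivermont 7, Pinehurst 11, Claybrook 6 (total 28).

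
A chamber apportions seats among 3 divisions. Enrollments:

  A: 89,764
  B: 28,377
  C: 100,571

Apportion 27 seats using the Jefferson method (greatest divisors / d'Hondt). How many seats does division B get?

3

Standard divisor 218712/27 ≈ 8100.444; standard quotas: A 11.081, B 3.503, C 12.415.
Rounding down gives 11, 3, 12 = 26 seats, so the divisor must be adjusted.
With modified divisor 7600: modified quotas A 11.811, B 3.734, C 13.233.
Rounding down: A 11, B 3, C 13 (total 27).
B receives 3.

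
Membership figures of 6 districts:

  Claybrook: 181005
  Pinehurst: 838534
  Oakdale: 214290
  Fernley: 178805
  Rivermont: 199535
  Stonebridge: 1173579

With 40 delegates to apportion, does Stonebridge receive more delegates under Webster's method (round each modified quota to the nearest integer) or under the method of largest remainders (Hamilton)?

Webster: Claybrook 3, Pinehurst 12, Oakdale 3, Fernley 3, Rivermont 3, Stonebridge 16.
Hamilton: Claybrook 3, Pinehurst 12, Oakdale 3, Fernley 2, Rivermont 3, Stonebridge 17.
Stonebridge gets 16 under Webster and 17 under Hamilton.

Hamilton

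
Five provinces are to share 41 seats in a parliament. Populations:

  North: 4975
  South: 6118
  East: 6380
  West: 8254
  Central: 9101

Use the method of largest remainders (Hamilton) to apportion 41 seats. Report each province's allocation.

North=6; South=7; East=7; West=10; Central=11

The standard divisor is 34828/41 ≈ 849.463.
Standard quotas: North 5.8566, South 7.2022, East 7.5106, West 9.7167, Central 10.7138.
Lower quotas: North 5, South 7, East 7, West 9, Central 10 (sum 38, leaving 3 seats).
Remainders in descending order: North 0.8566, West 0.7167, Central 0.7138, East 0.5106, South 0.2022.
The surplus seats go to North, West, Central.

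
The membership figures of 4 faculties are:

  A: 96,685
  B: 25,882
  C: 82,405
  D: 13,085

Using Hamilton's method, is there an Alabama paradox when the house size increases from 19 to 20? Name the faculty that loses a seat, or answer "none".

none

At 19 seats: A 9, B 2, C 7, D 1.
At 20 seats: A 9, B 2, C 8, D 1.
No faculty's allocation decreased.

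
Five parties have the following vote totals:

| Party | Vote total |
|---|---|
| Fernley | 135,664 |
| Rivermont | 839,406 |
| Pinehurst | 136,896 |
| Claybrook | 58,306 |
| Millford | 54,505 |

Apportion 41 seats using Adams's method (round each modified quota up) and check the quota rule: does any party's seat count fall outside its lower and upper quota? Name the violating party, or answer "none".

Rivermont

Standard quotas: Fernley 4.541, Rivermont 28.100, Pinehurst 4.583, Claybrook 1.952, Millford 1.825.
Adams allocation: Fernley 5, Rivermont 27, Pinehurst 5, Claybrook 2, Millford 2.
Rivermont has quota 28.100 (lower 28, upper 29) but receives 27 — outside the quota interval.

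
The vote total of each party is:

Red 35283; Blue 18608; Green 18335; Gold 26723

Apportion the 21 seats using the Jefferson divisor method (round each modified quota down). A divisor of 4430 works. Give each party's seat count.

With modified divisor 4430: modified quotas Red 7.965, Blue 4.200, Green 4.139, Gold 6.032.
Rounding down: Red 7, Blue 4, Green 4, Gold 6 (total 21).

Red 7, Blue 4, Green 4, Gold 6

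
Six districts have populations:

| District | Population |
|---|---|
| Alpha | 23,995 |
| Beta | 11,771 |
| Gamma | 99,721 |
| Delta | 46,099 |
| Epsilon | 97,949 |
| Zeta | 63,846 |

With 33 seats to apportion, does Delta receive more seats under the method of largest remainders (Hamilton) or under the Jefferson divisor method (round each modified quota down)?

Hamilton: Alpha 2, Beta 1, Gamma 10, Delta 5, Epsilon 9, Zeta 6.
Jefferson: Alpha 2, Beta 1, Gamma 10, Delta 4, Epsilon 10, Zeta 6.
Delta gets 5 under Hamilton and 4 under Jefferson.

Hamilton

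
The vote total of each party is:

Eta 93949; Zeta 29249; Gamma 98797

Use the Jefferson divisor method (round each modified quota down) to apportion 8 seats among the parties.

Eta 3; Zeta 1; Gamma 4

Standard divisor 221995/8 ≈ 27749.375; standard quotas: Eta 3.386, Zeta 1.054, Gamma 3.560.
Rounding down gives 3, 1, 3 = 7 seats, so the divisor must be adjusted.
With modified divisor 24100: modified quotas Eta 3.898, Zeta 1.214, Gamma 4.099.
Rounding down: Eta 3, Zeta 1, Gamma 4 (total 8).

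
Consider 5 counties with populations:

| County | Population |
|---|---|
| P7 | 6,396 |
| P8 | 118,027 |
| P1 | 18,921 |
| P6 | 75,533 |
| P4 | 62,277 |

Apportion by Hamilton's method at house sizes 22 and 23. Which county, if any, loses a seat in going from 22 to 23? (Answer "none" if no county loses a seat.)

At 22 seats: P7 1, P8 9, P1 1, P6 6, P4 5.
At 23 seats: P7 0, P8 10, P1 2, P6 6, P4 5.
P7 drops from 1 to 0.

P7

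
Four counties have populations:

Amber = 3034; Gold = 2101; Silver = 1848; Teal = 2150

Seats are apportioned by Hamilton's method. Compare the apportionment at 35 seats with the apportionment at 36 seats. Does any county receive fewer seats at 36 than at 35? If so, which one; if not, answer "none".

At 35 seats: Amber 12, Gold 8, Silver 7, Teal 8.
At 36 seats: Amber 12, Gold 8, Silver 7, Teal 9.
No county's allocation decreased.

none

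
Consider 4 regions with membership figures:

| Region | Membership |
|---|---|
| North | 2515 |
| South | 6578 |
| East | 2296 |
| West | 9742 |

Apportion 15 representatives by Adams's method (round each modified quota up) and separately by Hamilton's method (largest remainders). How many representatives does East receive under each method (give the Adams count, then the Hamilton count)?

2 and 1

Adams: North 2, South 5, East 2, West 6.
Hamilton: North 2, South 5, East 1, West 7.
East gets 2 under Adams and 1 under Hamilton.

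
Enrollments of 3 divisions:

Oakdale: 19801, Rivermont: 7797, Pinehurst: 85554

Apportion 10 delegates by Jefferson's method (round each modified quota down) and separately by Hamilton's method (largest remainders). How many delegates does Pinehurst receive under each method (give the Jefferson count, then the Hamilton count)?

8 and 7

Jefferson: Oakdale 2, Rivermont 0, Pinehurst 8.
Hamilton: Oakdale 2, Rivermont 1, Pinehurst 7.
Pinehurst gets 8 under Jefferson and 7 under Hamilton.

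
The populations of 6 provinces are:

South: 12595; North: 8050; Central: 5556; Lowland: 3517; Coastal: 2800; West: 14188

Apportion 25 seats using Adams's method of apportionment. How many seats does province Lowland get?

2

Standard divisor 46706/25 ≈ 1868.24; standard quotas: South 6.742, North 4.309, Central 2.974, Lowland 1.883, Coastal 1.499, West 7.594.
Rounding up gives 7, 5, 3, 2, 2, 8 = 27 seats, so the divisor must be adjusted.
With modified divisor 2060: modified quotas South 6.114, North 3.908, Central 2.697, Lowland 1.707, Coastal 1.359, West 6.887.
Rounding up: South 7, North 4, Central 3, Lowland 2, Coastal 2, West 7 (total 25).
Lowland receives 2.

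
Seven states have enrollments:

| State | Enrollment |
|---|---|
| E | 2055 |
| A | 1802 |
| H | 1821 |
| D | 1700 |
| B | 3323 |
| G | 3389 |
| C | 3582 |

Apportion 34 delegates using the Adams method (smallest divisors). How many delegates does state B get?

6

Standard divisor 17672/34 ≈ 519.765; standard quotas: E 3.954, A 3.467, H 3.504, D 3.271, B 6.393, G 6.520, C 6.892.
Rounding up gives 4, 4, 4, 4, 7, 7, 7 = 37 seats, so the divisor must be adjusted.
With modified divisor 580: modified quotas E 3.543, A 3.107, H 3.140, D 2.931, B 5.729, G 5.843, C 6.176.
Rounding up: E 4, A 4, H 4, D 3, B 6, G 6, C 7 (total 34).
B receives 6.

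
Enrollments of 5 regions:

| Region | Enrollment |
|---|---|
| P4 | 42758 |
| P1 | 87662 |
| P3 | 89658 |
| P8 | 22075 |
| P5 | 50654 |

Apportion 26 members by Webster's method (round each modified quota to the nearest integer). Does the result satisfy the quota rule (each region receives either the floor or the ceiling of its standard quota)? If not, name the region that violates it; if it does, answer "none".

none

Standard quotas: P4 3.797, P1 7.784, P3 7.961, P8 1.960, P5 4.498.
Webster allocation: P4 4, P1 8, P3 8, P8 2, P5 4.
Every allocation lies between the lower and upper quota.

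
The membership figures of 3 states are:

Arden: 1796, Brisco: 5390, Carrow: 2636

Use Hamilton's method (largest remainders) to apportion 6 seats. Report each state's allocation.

Total 9822; standard divisor 9822/6 = 1637.
Standard quotas: Arden 1.0971, Brisco 3.2926, Carrow 1.6103.
Lower quotas: Arden 1, Brisco 3, Carrow 1 (sum 5, leaving 1 seat).
Remainders in descending order: Carrow 0.6103, Brisco 0.2926, Arden 0.0971.
The surplus seat goes to Carrow.

Arden: 1, Brisco: 3, Carrow: 2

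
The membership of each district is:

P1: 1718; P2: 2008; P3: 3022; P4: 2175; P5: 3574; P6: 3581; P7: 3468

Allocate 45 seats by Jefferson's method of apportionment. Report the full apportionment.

P1: 4, P2: 5, P3: 7, P4: 5, P5: 8, P6: 8, P7: 8

Standard divisor 19546/45 ≈ 434.356; standard quotas: P1 3.955, P2 4.623, P3 6.957, P4 5.007, P5 8.228, P6 8.244, P7 7.984.
Rounding down gives 3, 4, 6, 5, 8, 8, 7 = 41 seats, so the divisor must be adjusted.
With modified divisor 399.7: modified quotas P1 4.298, P2 5.024, P3 7.561, P4 5.442, P5 8.942, P6 8.959, P7 8.677.
Rounding down: P1 4, P2 5, P3 7, P4 5, P5 8, P6 8, P7 8 (total 45).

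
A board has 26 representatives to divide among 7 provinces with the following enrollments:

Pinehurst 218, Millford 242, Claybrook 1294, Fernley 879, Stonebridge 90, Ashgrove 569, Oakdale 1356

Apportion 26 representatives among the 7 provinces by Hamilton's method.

Pinehurst: 1; Millford: 1; Claybrook: 7; Fernley: 5; Stonebridge: 1; Ashgrove: 3; Oakdale: 8

The standard divisor is 4648/26 ≈ 178.769.
Standard quotas: Pinehurst 1.219, Millford 1.354, Claybrook 7.238, Fernley 4.917, Stonebridge 0.503, Ashgrove 3.183, Oakdale 7.585.
Lower quotas: Pinehurst 1, Millford 1, Claybrook 7, Fernley 4, Stonebridge 0, Ashgrove 3, Oakdale 7 (sum 23, leaving 3 seats).
Remainders in descending order: Fernley 0.917, Oakdale 0.585, Stonebridge 0.503, Millford 0.354, Claybrook 0.238, Pinehurst 0.219, Ashgrove 0.183.
Largest remainders: Fernley, Oakdale, Stonebridge receive the extra seats.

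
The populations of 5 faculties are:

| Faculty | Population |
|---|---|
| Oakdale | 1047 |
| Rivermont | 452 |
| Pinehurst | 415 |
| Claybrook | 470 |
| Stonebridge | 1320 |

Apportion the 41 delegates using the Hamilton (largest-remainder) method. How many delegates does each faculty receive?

Oakdale: 11, Rivermont: 5, Pinehurst: 5, Claybrook: 5, Stonebridge: 15

Total 3704; standard divisor 3704/41 ≈ 90.341.
Standard quotas: Oakdale 11.589, Rivermont 5.003, Pinehurst 4.594, Claybrook 5.202, Stonebridge 14.611.
Lower quotas: Oakdale 11, Rivermont 5, Pinehurst 4, Claybrook 5, Stonebridge 14 (sum 39, leaving 2 seats).
Remainders in descending order: Stonebridge 0.611, Pinehurst 0.594, Oakdale 0.589, Claybrook 0.202, Rivermont 0.003.
The surplus seats go to Stonebridge, Pinehurst.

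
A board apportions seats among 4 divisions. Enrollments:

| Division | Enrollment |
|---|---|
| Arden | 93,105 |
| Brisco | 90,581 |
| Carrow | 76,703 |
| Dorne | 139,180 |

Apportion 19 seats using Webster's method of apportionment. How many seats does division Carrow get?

4

Standard divisor 399569/19 ≈ 21029.947; standard quotas: Arden 4.427, Brisco 4.307, Carrow 3.647, Dorne 6.618.
Rounding to the nearest integer gives Arden 4, Brisco 4, Carrow 4, Dorne 7 — total 19, matching the house size, so no adjustment is needed.
Carrow receives 4.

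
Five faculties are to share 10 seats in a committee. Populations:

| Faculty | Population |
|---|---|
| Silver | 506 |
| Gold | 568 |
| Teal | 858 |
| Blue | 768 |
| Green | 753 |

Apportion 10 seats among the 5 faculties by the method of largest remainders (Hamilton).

Standard divisor: 3453 ÷ 10 ≈ 345.3.
Standard quotas: Silver 1.465, Gold 1.645, Teal 2.485, Blue 2.224, Green 2.181.
Lower quotas: Silver 1, Gold 1, Teal 2, Blue 2, Green 2 (sum 8, leaving 2 seats).
Remainders in descending order: Gold 0.645, Teal 0.485, Silver 0.465, Blue 0.224, Green 0.181.
Largest remainders: Gold, Teal receive the extra seats.

Silver: 1, Gold: 2, Teal: 3, Blue: 2, Green: 2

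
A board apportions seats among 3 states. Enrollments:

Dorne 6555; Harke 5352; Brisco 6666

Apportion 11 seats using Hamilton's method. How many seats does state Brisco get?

4

The standard divisor is 18573/11 ≈ 1688.455.
Standard quotas: Dorne 3.8822, Harke 3.1698, Brisco 3.9480.
Lower quotas: Dorne 3, Harke 3, Brisco 3 (sum 9, leaving 2 seats).
Remainders in descending order: Brisco 0.9480, Dorne 0.8822, Harke 0.1698.
The surplus seats go to Brisco, Dorne.
Brisco receives 4.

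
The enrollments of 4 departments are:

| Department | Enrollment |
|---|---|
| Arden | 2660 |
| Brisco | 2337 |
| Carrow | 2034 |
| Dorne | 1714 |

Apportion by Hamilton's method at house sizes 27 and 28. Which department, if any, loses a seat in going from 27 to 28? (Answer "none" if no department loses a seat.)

Dorne

At 27 seats: Arden 8, Brisco 7, Carrow 6, Dorne 6.
At 28 seats: Arden 9, Brisco 7, Carrow 7, Dorne 5.
Dorne drops from 6 to 5.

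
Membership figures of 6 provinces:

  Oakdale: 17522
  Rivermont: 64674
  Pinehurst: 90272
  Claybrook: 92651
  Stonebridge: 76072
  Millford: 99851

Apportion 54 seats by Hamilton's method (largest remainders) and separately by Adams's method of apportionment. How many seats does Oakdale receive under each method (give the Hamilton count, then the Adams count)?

Hamilton: Oakdale 2, Rivermont 8, Pinehurst 11, Claybrook 12, Stonebridge 9, Millford 12.
Adams: Oakdale 3, Rivermont 8, Pinehurst 11, Claybrook 11, Stonebridge 9, Millford 12.
Oakdale gets 2 under Hamilton and 3 under Adams.

2 and 3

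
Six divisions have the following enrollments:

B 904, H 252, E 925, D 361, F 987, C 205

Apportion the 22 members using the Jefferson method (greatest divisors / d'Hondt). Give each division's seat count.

Standard divisor 3634/22 ≈ 165.182; standard quotas: B 5.473, H 1.526, E 5.600, D 2.185, F 5.975, C 1.241.
Rounding down gives 5, 1, 5, 2, 5, 1 = 19 seats, so the divisor must be adjusted.
With modified divisor 150: modified quotas B 6.027, H 1.680, E 6.167, D 2.407, F 6.580, C 1.367.
Rounding down: B 6, H 1, E 6, D 2, F 6, C 1 (total 22).

B 6, H 1, E 6, D 2, F 6, C 1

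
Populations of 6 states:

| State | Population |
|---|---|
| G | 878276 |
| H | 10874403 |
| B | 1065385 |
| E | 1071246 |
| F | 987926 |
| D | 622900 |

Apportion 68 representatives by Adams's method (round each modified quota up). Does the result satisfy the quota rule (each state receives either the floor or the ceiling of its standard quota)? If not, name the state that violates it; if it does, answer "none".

Standard quotas: G 3.853, H 47.707, B 4.674, E 4.700, F 4.334, D 2.733.
Adams allocation: G 4, H 46, B 5, E 5, F 5, D 3.
H has quota 47.707 (lower 47, upper 48) but receives 46 — outside the quota interval.

H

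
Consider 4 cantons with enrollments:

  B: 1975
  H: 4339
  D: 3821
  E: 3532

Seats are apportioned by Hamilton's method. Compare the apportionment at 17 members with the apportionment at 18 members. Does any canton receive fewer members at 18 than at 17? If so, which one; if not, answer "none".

B

At 17 seats: B 3, H 5, D 5, E 4.
At 18 seats: B 2, H 6, D 5, E 5.
B drops from 3 to 2.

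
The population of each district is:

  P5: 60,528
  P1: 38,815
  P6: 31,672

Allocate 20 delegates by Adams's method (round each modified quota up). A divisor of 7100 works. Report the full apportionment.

With modified divisor 7100: modified quotas P5 8.525, P1 5.467, P6 4.461.
Rounding up: P5 9, P1 6, P6 5 (total 20).

P5 9, P1 6, P6 5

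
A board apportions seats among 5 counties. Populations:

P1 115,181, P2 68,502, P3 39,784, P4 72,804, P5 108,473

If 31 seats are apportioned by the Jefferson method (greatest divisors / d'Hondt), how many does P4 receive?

6

Standard divisor 404744/31 ≈ 13056.258; standard quotas: P1 8.822, P2 5.247, P3 3.047, P4 5.576, P5 8.308.
Rounding down gives 8, 5, 3, 5, 8 = 29 seats, so the divisor must be adjusted.
With modified divisor 12090: modified quotas P1 9.527, P2 5.666, P3 3.291, P4 6.022, P5 8.972.
Rounding down: P1 9, P2 5, P3 3, P4 6, P5 8 (total 31).
P4 receives 6.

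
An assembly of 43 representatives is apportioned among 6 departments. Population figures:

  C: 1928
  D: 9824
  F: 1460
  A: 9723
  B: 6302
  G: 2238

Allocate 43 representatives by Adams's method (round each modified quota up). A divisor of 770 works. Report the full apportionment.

C 3, D 13, F 2, A 13, B 9, G 3

With modified divisor 770: modified quotas C 2.504, D 12.758, F 1.896, A 12.627, B 8.184, G 2.906.
Rounding up: C 3, D 13, F 2, A 13, B 9, G 3 (total 43).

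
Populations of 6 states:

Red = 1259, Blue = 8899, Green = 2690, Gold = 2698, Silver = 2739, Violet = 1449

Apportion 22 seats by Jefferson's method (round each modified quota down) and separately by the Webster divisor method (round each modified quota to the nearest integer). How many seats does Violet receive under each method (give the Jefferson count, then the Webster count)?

Jefferson: Red 1, Blue 11, Green 3, Gold 3, Silver 3, Violet 1.
Webster: Red 1, Blue 10, Green 3, Gold 3, Silver 3, Violet 2.
Violet gets 1 under Jefferson and 2 under Webster.

1 and 2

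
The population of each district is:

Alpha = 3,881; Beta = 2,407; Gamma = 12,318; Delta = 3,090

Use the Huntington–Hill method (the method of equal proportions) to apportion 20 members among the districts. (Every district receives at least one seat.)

With divisor 1096: modified quotas Alpha 3.541, Beta 2.196, Gamma 11.239, Delta 2.819.
Geometric-mean thresholds: Alpha √(3·4)=3.464, Beta √(2·3)=2.449, Gamma √(11·12)=11.489, Delta √(2·3)=2.449.
Each quota rounded against its threshold gives Alpha 4, Beta 2, Gamma 11, Delta 3 (total 20).

Alpha=4, Beta=2, Gamma=11, Delta=3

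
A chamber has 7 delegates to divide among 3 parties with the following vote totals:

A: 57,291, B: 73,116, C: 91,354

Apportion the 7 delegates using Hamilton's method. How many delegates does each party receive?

A 2, B 2, C 3

The standard divisor is 221761/7 ≈ 31680.143.
Standard quotas: A 1.8084, B 2.3079, C 2.8836.
Lower quotas: A 1, B 2, C 2 (sum 5, leaving 2 seats).
Remainders in descending order: C 0.8836, A 0.8084, B 0.3079.
The surplus seats go to C, A.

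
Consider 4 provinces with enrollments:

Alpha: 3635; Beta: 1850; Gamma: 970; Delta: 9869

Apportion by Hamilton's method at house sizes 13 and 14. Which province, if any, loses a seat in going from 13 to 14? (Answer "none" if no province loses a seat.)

At 13 seats: Alpha 3, Beta 1, Gamma 1, Delta 8.
At 14 seats: Alpha 3, Beta 2, Gamma 1, Delta 8.
No province's allocation decreased.

none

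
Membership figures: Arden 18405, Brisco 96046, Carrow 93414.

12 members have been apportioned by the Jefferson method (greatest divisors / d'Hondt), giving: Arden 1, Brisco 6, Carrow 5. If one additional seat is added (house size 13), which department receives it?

Priority for the next seat is population ÷ (current seats + 1).
Priorities: Arden 9202.500, Brisco 13720.857, Carrow 15569.000.
Highest priority: Carrow.

Carrow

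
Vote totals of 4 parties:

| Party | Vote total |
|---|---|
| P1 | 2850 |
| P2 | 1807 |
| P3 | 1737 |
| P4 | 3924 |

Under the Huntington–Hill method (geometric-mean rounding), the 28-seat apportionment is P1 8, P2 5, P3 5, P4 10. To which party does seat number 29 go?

P4

Priority for the next seat is population ÷ (√(s·(s+1))).
Priorities: P1 335.876, P2 329.912, P3 317.131, P4 374.139.
Highest priority: P4.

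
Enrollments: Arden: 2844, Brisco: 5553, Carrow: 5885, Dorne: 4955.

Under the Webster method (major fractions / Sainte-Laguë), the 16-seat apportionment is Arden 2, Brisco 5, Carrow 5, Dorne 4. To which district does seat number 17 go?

Arden

Priority for the next seat is population ÷ (current seats + 0.5).
Priorities: Arden 1137.600, Brisco 1009.636, Carrow 1070.000, Dorne 1101.111.
Highest priority: Arden.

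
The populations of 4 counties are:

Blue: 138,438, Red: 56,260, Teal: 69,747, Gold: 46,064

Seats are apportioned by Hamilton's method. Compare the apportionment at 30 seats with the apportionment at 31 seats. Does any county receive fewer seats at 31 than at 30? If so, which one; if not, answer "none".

At 30 seats: Blue 13, Red 5, Teal 7, Gold 5.
At 31 seats: Blue 14, Red 6, Teal 7, Gold 4.
Gold drops from 5 to 4.

Gold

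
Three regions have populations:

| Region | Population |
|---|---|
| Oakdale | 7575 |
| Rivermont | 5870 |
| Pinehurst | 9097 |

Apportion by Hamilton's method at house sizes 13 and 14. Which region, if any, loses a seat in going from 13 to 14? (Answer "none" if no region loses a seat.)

Rivermont

At 13 seats: Oakdale 4, Rivermont 4, Pinehurst 5.
At 14 seats: Oakdale 5, Rivermont 3, Pinehurst 6.
Rivermont drops from 4 to 3.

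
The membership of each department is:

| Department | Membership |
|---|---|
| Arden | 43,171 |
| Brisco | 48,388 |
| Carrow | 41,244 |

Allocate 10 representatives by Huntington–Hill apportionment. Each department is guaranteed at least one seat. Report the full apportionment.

With divisor 13215: modified quotas Arden 3.267, Brisco 3.662, Carrow 3.121.
Geometric-mean thresholds: Arden √(3·4)=3.464, Brisco √(3·4)=3.464, Carrow √(3·4)=3.464.
Each quota rounded against its threshold gives Arden 3, Brisco 4, Carrow 3 (total 10).

Arden=3; Brisco=4; Carrow=3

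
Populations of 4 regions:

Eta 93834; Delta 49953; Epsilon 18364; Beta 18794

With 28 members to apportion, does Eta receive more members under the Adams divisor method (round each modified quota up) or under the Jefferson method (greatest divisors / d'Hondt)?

Jefferson

Adams: Eta 14, Delta 8, Epsilon 3, Beta 3.
Jefferson: Eta 15, Delta 8, Epsilon 2, Beta 3.
Eta gets 14 under Adams and 15 under Jefferson.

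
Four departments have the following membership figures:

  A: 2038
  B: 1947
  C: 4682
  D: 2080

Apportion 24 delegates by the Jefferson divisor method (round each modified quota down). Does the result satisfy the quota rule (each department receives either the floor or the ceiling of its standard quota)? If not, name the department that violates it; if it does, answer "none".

none

Standard quotas: A 4.551, B 4.348, C 10.456, D 4.645.
Jefferson allocation: A 4, B 4, C 11, D 5.
Every allocation lies between the lower and upper quota.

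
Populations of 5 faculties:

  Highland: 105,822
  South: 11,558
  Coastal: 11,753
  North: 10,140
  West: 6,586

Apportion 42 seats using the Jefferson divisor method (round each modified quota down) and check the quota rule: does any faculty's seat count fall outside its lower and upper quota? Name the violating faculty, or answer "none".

Highland

Standard quotas: Highland 30.471, South 3.328, Coastal 3.384, North 2.920, West 1.896.
Jefferson allocation: Highland 32, South 3, Coastal 3, North 3, West 1.
Highland has quota 30.471 (lower 30, upper 31) but receives 32 — outside the quota interval.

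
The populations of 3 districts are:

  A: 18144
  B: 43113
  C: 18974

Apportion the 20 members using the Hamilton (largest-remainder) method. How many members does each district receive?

Standard divisor: 80231 ÷ 20 ≈ 4011.55.
Standard quotas: A 4.5229, B 10.7472, C 4.7298.
Lower quotas: A 4, B 10, C 4 (sum 18, leaving 2 seats).
Remainders in descending order: B 0.7472, C 0.7298, A 0.5229.
Largest remainders: B, C receive the extra seats.

A=4; B=11; C=5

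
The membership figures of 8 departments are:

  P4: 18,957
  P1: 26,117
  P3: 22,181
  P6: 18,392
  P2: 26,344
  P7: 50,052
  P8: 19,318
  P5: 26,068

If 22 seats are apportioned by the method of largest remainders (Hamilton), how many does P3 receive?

Standard divisor: 207429 ÷ 22 ≈ 9428.591.
Standard quotas: P4 2.0106, P1 2.7700, P3 2.3525, P6 1.9507, P2 2.7941, P7 5.3085, P8 2.0489, P5 2.7648.
Lower quotas: P4 2, P1 2, P3 2, P6 1, P2 2, P7 5, P8 2, P5 2 (sum 18, leaving 4 seats).
Remainders in descending order: P6 0.9507, P2 0.7941, P1 0.7700, P5 0.7648, P3 0.3525, P7 0.3085, P8 0.0489, P4 0.0106.
The surplus seats go to P6, P2, P1, P5.
P3 receives 2.

2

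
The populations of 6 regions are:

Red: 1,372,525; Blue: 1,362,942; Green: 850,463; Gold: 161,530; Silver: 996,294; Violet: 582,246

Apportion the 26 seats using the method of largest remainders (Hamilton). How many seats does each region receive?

Total 5326000; standard divisor 5326000/26 ≈ 204846.154.
Standard quotas: Red 6.7003, Blue 6.6535, Green 4.1517, Gold 0.7885, Silver 4.8636, Violet 2.8424.
Lower quotas: Red 6, Blue 6, Green 4, Gold 0, Silver 4, Violet 2 (sum 22, leaving 4 seats).
Remainders in descending order: Silver 0.8636, Violet 0.8424, Gold 0.7885, Red 0.7003, Blue 0.6535, Green 0.1517.
The surplus seats go to Silver, Violet, Gold, Red.

Red: 7; Blue: 6; Green: 4; Gold: 1; Silver: 5; Violet: 3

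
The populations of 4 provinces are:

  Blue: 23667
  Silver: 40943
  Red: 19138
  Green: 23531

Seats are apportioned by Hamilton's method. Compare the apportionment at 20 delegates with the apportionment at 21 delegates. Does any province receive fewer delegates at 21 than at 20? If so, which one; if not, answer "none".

At 20 seats: Blue 4, Silver 8, Red 4, Green 4.
At 21 seats: Blue 5, Silver 8, Red 4, Green 4.
No province's allocation decreased.

none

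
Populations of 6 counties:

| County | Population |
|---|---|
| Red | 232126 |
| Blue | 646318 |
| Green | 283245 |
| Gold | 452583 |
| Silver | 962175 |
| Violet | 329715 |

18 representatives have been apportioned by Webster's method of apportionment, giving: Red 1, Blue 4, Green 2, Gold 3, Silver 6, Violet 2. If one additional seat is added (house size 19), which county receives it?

Priority for the next seat is population ÷ (current seats + 0.5).
Priorities: Red 154750.667, Blue 143626.222, Green 113298.000, Gold 129309.429, Silver 148026.923, Violet 131886.000.
Highest priority: Red.

Red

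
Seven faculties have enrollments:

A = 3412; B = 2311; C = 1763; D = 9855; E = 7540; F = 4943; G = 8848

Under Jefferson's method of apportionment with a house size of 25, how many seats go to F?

3

Standard divisor 38672/25 ≈ 1546.88; standard quotas: A 2.206, B 1.494, C 1.140, D 6.371, E 4.874, F 3.195, G 5.720.
Rounding down gives 2, 1, 1, 6, 4, 3, 5 = 22 seats, so the divisor must be adjusted.
With modified divisor 1300: modified quotas A 2.625, B 1.778, C 1.356, D 7.581, E 5.800, F 3.802, G 6.806.
Rounding down: A 2, B 1, C 1, D 7, E 5, F 3, G 6 (total 25).
F receives 3.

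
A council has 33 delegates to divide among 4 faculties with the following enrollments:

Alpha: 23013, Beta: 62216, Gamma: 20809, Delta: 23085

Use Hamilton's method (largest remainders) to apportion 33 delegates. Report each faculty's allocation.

Total 129123; standard divisor 129123/33 ≈ 3912.818.
Standard quotas: Alpha 5.8814, Beta 15.9006, Gamma 5.3182, Delta 5.8998.
Lower quotas: Alpha 5, Beta 15, Gamma 5, Delta 5 (sum 30, leaving 3 seats).
Remainders in descending order: Beta 0.9006, Delta 0.8998, Alpha 0.8814, Gamma 0.3182.
Largest remainders: Beta, Delta, Alpha receive the extra seats.

Alpha: 6, Beta: 16, Gamma: 5, Delta: 6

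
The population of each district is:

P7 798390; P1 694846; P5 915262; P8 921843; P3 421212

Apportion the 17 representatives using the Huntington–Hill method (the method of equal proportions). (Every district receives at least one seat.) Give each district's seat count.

With divisor 218303: modified quotas P7 3.657, P1 3.183, P5 4.193, P8 4.223, P3 1.929.
Geometric-mean thresholds: P7 √(3·4)=3.464, P1 √(3·4)=3.464, P5 √(4·5)=4.472, P8 √(4·5)=4.472, P3 √(1·2)=1.414.
Each quota rounded against its threshold gives P7 4, P1 3, P5 4, P8 4, P3 2 (total 17).

P7 4, P1 3, P5 4, P8 4, P3 2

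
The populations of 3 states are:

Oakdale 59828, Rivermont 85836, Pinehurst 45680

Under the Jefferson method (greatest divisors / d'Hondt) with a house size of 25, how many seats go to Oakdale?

Standard divisor 191344/25 ≈ 7653.76; standard quotas: Oakdale 7.817, Rivermont 11.215, Pinehurst 5.968.
Rounding down gives 7, 11, 5 = 23 seats, so the divisor must be adjusted.
With modified divisor 7300: modified quotas Oakdale 8.196, Rivermont 11.758, Pinehurst 6.258.
Rounding down: Oakdale 8, Rivermont 11, Pinehurst 6 (total 25).
Oakdale receives 8.

8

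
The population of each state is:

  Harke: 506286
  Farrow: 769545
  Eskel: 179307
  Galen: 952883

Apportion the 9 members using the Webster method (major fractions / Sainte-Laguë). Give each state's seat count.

Harke=2; Farrow=3; Eskel=1; Galen=3

Standard divisor 2408021/9 ≈ 267557.889; standard quotas: Harke 1.892, Farrow 2.876, Eskel 0.670, Galen 3.561.
Rounding to the nearest integer gives 2, 3, 1, 4 = 10 seats, so the divisor must be adjusted.
With modified divisor 290000: modified quotas Harke 1.746, Farrow 2.654, Eskel 0.618, Galen 3.286.
Rounding to the nearest integer: Harke 2, Farrow 3, Eskel 1, Galen 3 (total 9).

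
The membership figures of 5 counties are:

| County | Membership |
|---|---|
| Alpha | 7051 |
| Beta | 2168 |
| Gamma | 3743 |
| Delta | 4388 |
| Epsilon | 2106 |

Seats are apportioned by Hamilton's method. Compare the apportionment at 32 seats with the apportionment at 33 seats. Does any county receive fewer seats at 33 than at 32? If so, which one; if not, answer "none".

none

At 32 seats: Alpha 12, Beta 4, Gamma 6, Delta 7, Epsilon 3.
At 33 seats: Alpha 12, Beta 4, Gamma 6, Delta 7, Epsilon 4.
No county's allocation decreased.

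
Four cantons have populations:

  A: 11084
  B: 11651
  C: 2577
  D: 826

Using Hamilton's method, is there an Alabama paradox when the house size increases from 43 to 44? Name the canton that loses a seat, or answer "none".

D

At 43 seats: A 18, B 19, C 4, D 2.
At 44 seats: A 19, B 20, C 4, D 1.
D drops from 2 to 1.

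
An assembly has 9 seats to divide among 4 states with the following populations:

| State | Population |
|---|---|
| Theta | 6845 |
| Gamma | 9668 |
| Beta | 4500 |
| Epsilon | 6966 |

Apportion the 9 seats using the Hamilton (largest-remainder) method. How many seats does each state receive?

The standard divisor is 27979/9 ≈ 3108.778.
Standard quotas: Theta 2.2018, Gamma 3.1099, Beta 1.4475, Epsilon 2.2408.
Lower quotas: Theta 2, Gamma 3, Beta 1, Epsilon 2 (sum 8, leaving 1 seat).
Remainders in descending order: Beta 0.4475, Epsilon 0.2408, Theta 0.2018, Gamma 0.1099.
The surplus seat goes to Beta.

Theta: 2, Gamma: 3, Beta: 2, Epsilon: 2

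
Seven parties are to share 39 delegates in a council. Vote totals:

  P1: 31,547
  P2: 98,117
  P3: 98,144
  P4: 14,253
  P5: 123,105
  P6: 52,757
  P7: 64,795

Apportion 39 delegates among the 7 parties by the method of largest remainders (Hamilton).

Total 482718; standard divisor 482718/39 ≈ 12377.385.
Standard quotas: P1 2.5488, P2 7.9271, P3 7.9293, P4 1.1515, P5 9.9460, P6 4.2624, P7 5.2350.
Lower quotas: P1 2, P2 7, P3 7, P4 1, P5 9, P6 4, P7 5 (sum 35, leaving 4 seats).
Remainders in descending order: P5 0.9460, P3 0.9293, P2 0.9271, P1 0.5488, P6 0.2624, P7 0.2350, P4 0.1515.
The surplus seats go to P5, P3, P2, P1.

P1 3; P2 8; P3 8; P4 1; P5 10; P6 4; P7 5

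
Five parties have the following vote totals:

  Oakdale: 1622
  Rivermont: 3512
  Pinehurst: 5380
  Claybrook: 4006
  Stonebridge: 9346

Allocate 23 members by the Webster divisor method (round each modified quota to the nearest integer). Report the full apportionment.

Standard divisor 23866/23 ≈ 1037.652; standard quotas: Oakdale 1.563, Rivermont 3.385, Pinehurst 5.185, Claybrook 3.861, Stonebridge 9.007.
Rounding to the nearest integer gives Oakdale 2, Rivermont 3, Pinehurst 5, Claybrook 4, Stonebridge 9 — total 23, matching the house size, so no adjustment is needed.

Oakdale 2, Rivermont 3, Pinehurst 5, Claybrook 4, Stonebridge 9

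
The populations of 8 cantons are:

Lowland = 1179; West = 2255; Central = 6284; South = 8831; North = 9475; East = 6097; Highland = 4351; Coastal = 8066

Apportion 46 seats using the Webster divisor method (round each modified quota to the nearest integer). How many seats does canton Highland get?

4

Standard divisor 46538/46 ≈ 1011.696; standard quotas: Lowland 1.165, West 2.229, Central 6.211, South 8.729, North 9.365, East 6.027, Highland 4.301, Coastal 7.973.
Rounding to the nearest integer gives 1, 2, 6, 9, 9, 6, 4, 8 = 45 seats, so the divisor must be adjusted.
With modified divisor 980: modified quotas Lowland 1.203, West 2.301, Central 6.412, South 9.011, North 9.668, East 6.221, Highland 4.440, Coastal 8.231.
Rounding to the nearest integer: Lowland 1, West 2, Central 6, South 9, North 10, East 6, Highland 4, Coastal 8 (total 46).
Highland receives 4.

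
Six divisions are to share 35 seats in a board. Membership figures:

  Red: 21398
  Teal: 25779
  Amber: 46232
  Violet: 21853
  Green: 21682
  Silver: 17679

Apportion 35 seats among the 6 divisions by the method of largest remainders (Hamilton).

Total 154623; standard divisor 154623/35 ≈ 4417.8.
Standard quotas: Red 4.8436, Teal 5.8353, Amber 10.4649, Violet 4.9466, Green 4.9079, Silver 4.0018.
Lower quotas: Red 4, Teal 5, Amber 10, Violet 4, Green 4, Silver 4 (sum 31, leaving 4 seats).
Remainders in descending order: Violet 0.9466, Green 0.9079, Red 0.8436, Teal 0.8353, Amber 0.4649, Silver 0.0018.
The surplus seats go to Violet, Green, Red, Teal.

Red 5, Teal 6, Amber 10, Violet 5, Green 5, Silver 4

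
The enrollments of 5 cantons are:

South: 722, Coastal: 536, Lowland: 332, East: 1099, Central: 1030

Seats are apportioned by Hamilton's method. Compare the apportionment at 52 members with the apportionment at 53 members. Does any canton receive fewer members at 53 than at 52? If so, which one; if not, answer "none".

At 52 seats: South 10, Coastal 8, Lowland 5, East 15, Central 14.
At 53 seats: South 10, Coastal 7, Lowland 5, East 16, Central 15.
Coastal drops from 8 to 7.

Coastal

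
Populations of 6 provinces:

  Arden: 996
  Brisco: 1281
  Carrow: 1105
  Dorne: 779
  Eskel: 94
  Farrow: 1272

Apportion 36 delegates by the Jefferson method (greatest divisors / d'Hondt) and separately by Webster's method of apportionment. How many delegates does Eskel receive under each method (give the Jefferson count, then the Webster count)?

0 and 1

Jefferson: Arden 7, Brisco 9, Carrow 7, Dorne 5, Eskel 0, Farrow 8.
Webster: Arden 7, Brisco 8, Carrow 7, Dorne 5, Eskel 1, Farrow 8.
Eskel gets 0 under Jefferson and 1 under Webster.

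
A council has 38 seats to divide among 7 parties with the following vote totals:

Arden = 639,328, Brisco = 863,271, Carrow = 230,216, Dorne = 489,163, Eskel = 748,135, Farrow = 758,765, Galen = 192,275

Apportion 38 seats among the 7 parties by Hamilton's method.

Arden 6, Brisco 9, Carrow 2, Dorne 5, Eskel 7, Farrow 7, Galen 2

The standard divisor is 3921153/38 ≈ 103188.237.
Standard quotas: Arden 6.1957, Brisco 8.3660, Carrow 2.2310, Dorne 4.7405, Eskel 7.2502, Farrow 7.3532, Galen 1.8633.
Lower quotas: Arden 6, Brisco 8, Carrow 2, Dorne 4, Eskel 7, Farrow 7, Galen 1 (sum 35, leaving 3 seats).
Remainders in descending order: Galen 0.8633, Dorne 0.7405, Brisco 0.3660, Farrow 0.3532, Eskel 0.2502, Carrow 0.2310, Arden 0.1957.
Largest remainders: Galen, Dorne, Brisco receive the extra seats.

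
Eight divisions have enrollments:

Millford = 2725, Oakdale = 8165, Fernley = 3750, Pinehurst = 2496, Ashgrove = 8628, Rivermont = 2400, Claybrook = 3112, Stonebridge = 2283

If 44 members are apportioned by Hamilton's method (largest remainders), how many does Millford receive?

Total 33559; standard divisor 33559/44 ≈ 762.705.
Standard quotas: Millford 3.5728, Oakdale 10.7053, Fernley 4.9167, Pinehurst 3.2726, Ashgrove 11.3124, Rivermont 3.1467, Claybrook 4.0802, Stonebridge 2.9933.
Lower quotas: Millford 3, Oakdale 10, Fernley 4, Pinehurst 3, Ashgrove 11, Rivermont 3, Claybrook 4, Stonebridge 2 (sum 40, leaving 4 seats).
Remainders in descending order: Stonebridge 0.9933, Fernley 0.9167, Oakdale 0.7053, Millford 0.5728, Ashgrove 0.3124, Pinehurst 0.2726, Rivermont 0.1467, Claybrook 0.0802.
The surplus seats go to Stonebridge, Fernley, Oakdale, Millford.
Millford receives 4.

4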